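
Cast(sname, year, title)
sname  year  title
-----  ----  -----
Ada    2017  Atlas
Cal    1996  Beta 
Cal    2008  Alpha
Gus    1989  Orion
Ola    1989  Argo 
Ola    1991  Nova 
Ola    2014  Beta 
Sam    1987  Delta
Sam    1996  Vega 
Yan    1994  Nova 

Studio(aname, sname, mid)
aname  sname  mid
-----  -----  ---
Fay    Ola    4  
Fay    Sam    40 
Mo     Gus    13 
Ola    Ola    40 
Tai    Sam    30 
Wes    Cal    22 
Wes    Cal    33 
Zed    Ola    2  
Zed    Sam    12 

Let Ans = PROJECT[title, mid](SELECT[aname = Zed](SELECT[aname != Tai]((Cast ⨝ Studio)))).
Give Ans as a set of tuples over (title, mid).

Joining Cast and Studio on sname yields {(Cal, 1996, Beta, Wes, 22), (Cal, 1996, Beta, Wes, 33), (Cal, 2008, Alpha, Wes, 22), (Cal, 2008, Alpha, Wes, 33), (Gus, 1989, Orion, Mo, 13), (Ola, 1989, Argo, Fay, 4), (Ola, 1989, Argo, Ola, 40), (Ola, 1989, Argo, Zed, 2), (Ola, 1991, Nova, Fay, 4), (Ola, 1991, Nova, Ola, 40), (Ola, 1991, Nova, Zed, 2), (Ola, 2014, Beta, Fay, 4), (Ola, 2014, Beta, Ola, 40), (Ola, 2014, Beta, Zed, 2), (Sam, 1987, Delta, Fay, 40), (Sam, 1987, Delta, Tai, 30), (Sam, 1987, Delta, Zed, 12), (Sam, 1996, Vega, Fay, 40), (Sam, 1996, Vega, Tai, 30), (Sam, 1996, Vega, Zed, 12)}.
Apply σ_{aname != Tai}; surviving tuples: {(Cal, 1996, Beta, Wes, 22), (Cal, 1996, Beta, Wes, 33), (Cal, 2008, Alpha, Wes, 22), (Cal, 2008, Alpha, Wes, 33), (Gus, 1989, Orion, Mo, 13), (Ola, 1989, Argo, Fay, 4), (Ola, 1989, Argo, Ola, 40), (Ola, 1989, Argo, Zed, 2), (Ola, 1991, Nova, Fay, 4), (Ola, 1991, Nova, Ola, 40), (Ola, 1991, Nova, Zed, 2), (Ola, 2014, Beta, Fay, 4), (Ola, 2014, Beta, Ola, 40), (Ola, 2014, Beta, Zed, 2), (Sam, 1987, Delta, Fay, 40), (Sam, 1987, Delta, Zed, 12), (Sam, 1996, Vega, Fay, 40), (Sam, 1996, Vega, Zed, 12)}
Apply σ_{aname = Zed}; surviving tuples: {(Ola, 1989, Argo, Zed, 2), (Ola, 1991, Nova, Zed, 2), (Ola, 2014, Beta, Zed, 2), (Sam, 1987, Delta, Zed, 12), (Sam, 1996, Vega, Zed, 12)}
Projecting to title, mid: {(Argo, 2), (Beta, 2), (Delta, 12), (Nova, 2), (Vega, 12)}

{(Argo, 2), (Beta, 2), (Delta, 12), (Nova, 2), (Vega, 12)}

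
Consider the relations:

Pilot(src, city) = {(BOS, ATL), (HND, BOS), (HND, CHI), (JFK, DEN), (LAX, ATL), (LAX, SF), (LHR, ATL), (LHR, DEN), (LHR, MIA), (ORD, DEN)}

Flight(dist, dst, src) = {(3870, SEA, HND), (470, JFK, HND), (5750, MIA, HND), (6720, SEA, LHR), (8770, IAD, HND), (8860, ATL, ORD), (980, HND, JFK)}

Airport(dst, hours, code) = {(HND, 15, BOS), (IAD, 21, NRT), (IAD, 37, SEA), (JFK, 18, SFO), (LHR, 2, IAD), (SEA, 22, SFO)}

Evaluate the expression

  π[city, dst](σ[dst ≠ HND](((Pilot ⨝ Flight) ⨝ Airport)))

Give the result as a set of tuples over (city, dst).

{(ATL, SEA), (BOS, IAD), (BOS, JFK), (BOS, SEA), (CHI, IAD), (CHI, JFK), (CHI, SEA), (DEN, SEA), (MIA, SEA)}

Pilot ⋈ Flight (natural join on src): {(HND, BOS, 3870, SEA), (HND, BOS, 470, JFK), (HND, BOS, 5750, MIA), (HND, BOS, 8770, IAD), (HND, CHI, 3870, SEA), (HND, CHI, 470, JFK), (HND, CHI, 5750, MIA), (HND, CHI, 8770, IAD), (JFK, DEN, 980, HND), (LHR, ATL, 6720, SEA), (LHR, DEN, 6720, SEA), (LHR, MIA, 6720, SEA), (ORD, DEN, 8860, ATL)}
(Pilot ⨝ Flight) ⋈ Airport (natural join on dst): {(HND, BOS, 3870, SEA, 22, SFO), (HND, BOS, 470, JFK, 18, SFO), (HND, BOS, 8770, IAD, 21, NRT), (HND, BOS, 8770, IAD, 37, SEA), (HND, CHI, 3870, SEA, 22, SFO), (HND, CHI, 470, JFK, 18, SFO), (HND, CHI, 8770, IAD, 21, NRT), (HND, CHI, 8770, IAD, 37, SEA), (JFK, DEN, 980, HND, 15, BOS), (LHR, ATL, 6720, SEA, 22, SFO), (LHR, DEN, 6720, SEA, 22, SFO), (LHR, MIA, 6720, SEA, 22, SFO)}
Selection dst ≠ HND: {(HND, BOS, 3870, SEA, 22, SFO), (HND, BOS, 470, JFK, 18, SFO), (HND, BOS, 8770, IAD, 21, NRT), (HND, BOS, 8770, IAD, 37, SEA), (HND, CHI, 3870, SEA, 22, SFO), (HND, CHI, 470, JFK, 18, SFO), (HND, CHI, 8770, IAD, 21, NRT), (HND, CHI, 8770, IAD, 37, SEA), (LHR, ATL, 6720, SEA, 22, SFO), (LHR, DEN, 6720, SEA, 22, SFO), (LHR, MIA, 6720, SEA, 22, SFO)}
π_{city, dst} gives {(ATL, SEA), (BOS, IAD), (BOS, JFK), (BOS, SEA), (CHI, IAD), (CHI, JFK), (CHI, SEA), (DEN, SEA), (MIA, SEA)} (2 duplicate(s) eliminated).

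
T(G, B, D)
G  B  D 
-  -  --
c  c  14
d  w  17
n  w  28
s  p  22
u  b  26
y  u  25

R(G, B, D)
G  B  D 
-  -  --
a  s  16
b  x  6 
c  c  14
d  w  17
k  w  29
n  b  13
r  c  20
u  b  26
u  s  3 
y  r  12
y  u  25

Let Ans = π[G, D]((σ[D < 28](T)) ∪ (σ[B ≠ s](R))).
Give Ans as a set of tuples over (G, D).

σ[D < 28]: keep tuples satisfying D < 28 → {(c, c, 14), (d, w, 17), (s, p, 22), (u, b, 26), (y, u, 25)}
σ[B ≠ s]: keep tuples satisfying B ≠ s → {(b, x, 6), (c, c, 14), (d, w, 17), (k, w, 29), (n, b, 13), (r, c, 20), (u, b, 26), (y, r, 12), (y, u, 25)}
Union: {(c, c, 14), (d, w, 17), (s, p, 22), (u, b, 26), (y, u, 25)} with {(b, x, 6), (c, c, 14), (d, w, 17), (k, w, 29), (n, b, 13), (r, c, 20), (u, b, 26), (y, r, 12), (y, u, 25)} → {(b, x, 6), (c, c, 14), (d, w, 17), (k, w, 29), (n, b, 13), (r, c, 20), (s, p, 22), (u, b, 26), (y, r, 12), (y, u, 25)}
π_{G, D} gives {(b, 6), (c, 14), (d, 17), (k, 29), (n, 13), (r, 20), (s, 22), (u, 26), (y, 12), (y, 25)}.

{(b, 6), (c, 14), (d, 17), (k, 29), (n, 13), (r, 20), (s, 22), (u, 26), (y, 12), (y, 25)}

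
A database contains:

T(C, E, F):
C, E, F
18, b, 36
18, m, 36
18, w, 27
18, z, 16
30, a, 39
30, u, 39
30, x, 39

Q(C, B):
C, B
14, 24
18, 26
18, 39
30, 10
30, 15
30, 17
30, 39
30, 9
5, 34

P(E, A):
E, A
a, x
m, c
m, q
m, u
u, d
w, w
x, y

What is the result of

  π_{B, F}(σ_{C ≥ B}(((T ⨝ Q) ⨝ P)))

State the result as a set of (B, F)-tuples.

{(10, 39), (15, 39), (17, 39), (9, 39)}

Joining T and Q on C yields {(18, b, 36, 26), (18, b, 36, 39), (18, m, 36, 26), (18, m, 36, 39), (18, w, 27, 26), (18, w, 27, 39), (18, z, 16, 26), (18, z, 16, 39), (30, a, 39, 10), (30, a, 39, 15), (30, a, 39, 17), (30, a, 39, 39), (30, a, 39, 9), (30, u, 39, 10), (30, u, 39, 15), (30, u, 39, 17), (30, u, 39, 39), (30, u, 39, 9), (30, x, 39, 10), (30, x, 39, 15), (30, x, 39, 17), (30, x, 39, 39), (30, x, 39, 9)}.
Joining (T ⨝ Q) and P on E yields {(18, m, 36, 26, c), (18, m, 36, 26, q), (18, m, 36, 26, u), (18, m, 36, 39, c), (18, m, 36, 39, q), (18, m, 36, 39, u), (18, w, 27, 26, w), (18, w, 27, 39, w), (30, a, 39, 10, x), (30, a, 39, 15, x), (30, a, 39, 17, x), (30, a, 39, 39, x), (30, a, 39, 9, x), (30, u, 39, 10, d), (30, u, 39, 15, d), (30, u, 39, 17, d), (30, u, 39, 39, d), (30, u, 39, 9, d), (30, x, 39, 10, y), (30, x, 39, 15, y), (30, x, 39, 17, y), (30, x, 39, 39, y), (30, x, 39, 9, y)}.
Filtering on C ≥ B leaves {(30, a, 39, 10, x), (30, a, 39, 15, x), (30, a, 39, 17, x), (30, a, 39, 9, x), (30, u, 39, 10, d), (30, u, 39, 15, d), (30, u, 39, 17, d), (30, u, 39, 9, d), (30, x, 39, 10, y), (30, x, 39, 15, y), (30, x, 39, 17, y), (30, x, 39, 9, y)}.
Keep only column(s) B, F (8 duplicate(s) eliminated): {(10, 39), (15, 39), (17, 39), (9, 39)}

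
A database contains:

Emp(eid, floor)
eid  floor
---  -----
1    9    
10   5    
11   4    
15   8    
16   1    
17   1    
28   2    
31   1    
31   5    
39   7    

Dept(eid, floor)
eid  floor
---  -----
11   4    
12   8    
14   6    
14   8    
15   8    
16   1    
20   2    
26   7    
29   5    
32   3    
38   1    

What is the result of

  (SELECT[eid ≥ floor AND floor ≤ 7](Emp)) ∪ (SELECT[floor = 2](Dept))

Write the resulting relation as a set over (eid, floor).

{(10, 5), (11, 4), (16, 1), (17, 1), (20, 2), (28, 2), (31, 1), (31, 5), (39, 7)}

Selection eid ≥ floor AND floor ≤ 7: {(10, 5), (11, 4), (16, 1), (17, 1), (28, 2), (31, 1), (31, 5), (39, 7)}
Selection floor = 2: {(20, 2)}
Taking the union: {(10, 5), (11, 4), (16, 1), (17, 1), (20, 2), (28, 2), (31, 1), (31, 5), (39, 7)}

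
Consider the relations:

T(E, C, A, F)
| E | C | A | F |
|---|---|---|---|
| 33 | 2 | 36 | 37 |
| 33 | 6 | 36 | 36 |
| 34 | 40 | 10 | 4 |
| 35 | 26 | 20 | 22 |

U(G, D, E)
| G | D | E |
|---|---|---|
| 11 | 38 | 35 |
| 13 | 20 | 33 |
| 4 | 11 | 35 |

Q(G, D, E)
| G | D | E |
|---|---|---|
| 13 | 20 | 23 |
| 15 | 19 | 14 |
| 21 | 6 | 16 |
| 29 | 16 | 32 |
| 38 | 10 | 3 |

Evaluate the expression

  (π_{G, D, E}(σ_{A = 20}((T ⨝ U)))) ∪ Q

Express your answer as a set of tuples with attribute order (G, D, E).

{(11, 38, 35), (13, 20, 23), (15, 19, 14), (21, 6, 16), (29, 16, 32), (38, 10, 3), (4, 11, 35)}

T ⋈ U (natural join on E): {(33, 2, 36, 37, 13, 20), (33, 6, 36, 36, 13, 20), (35, 26, 20, 22, 11, 38), (35, 26, 20, 22, 4, 11)}
Filtering on A = 20 leaves {(35, 26, 20, 22, 11, 38), (35, 26, 20, 22, 4, 11)}.
π[G, D, E]: project onto (G, D, E) → {(11, 38, 35), (4, 11, 35)}
Union: {(11, 38, 35), (4, 11, 35)} with {(13, 20, 23), (15, 19, 14), (21, 6, 16), (29, 16, 32), (38, 10, 3)} → {(11, 38, 35), (13, 20, 23), (15, 19, 14), (21, 6, 16), (29, 16, 32), (38, 10, 3), (4, 11, 35)}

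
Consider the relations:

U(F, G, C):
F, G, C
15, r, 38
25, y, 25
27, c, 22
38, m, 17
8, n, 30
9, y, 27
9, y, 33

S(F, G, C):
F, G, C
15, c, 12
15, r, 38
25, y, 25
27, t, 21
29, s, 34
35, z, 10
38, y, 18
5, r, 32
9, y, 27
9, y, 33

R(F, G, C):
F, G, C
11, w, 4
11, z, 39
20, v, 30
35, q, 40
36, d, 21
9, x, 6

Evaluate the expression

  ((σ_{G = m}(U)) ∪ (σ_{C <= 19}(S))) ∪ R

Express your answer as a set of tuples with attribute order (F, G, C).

{(11, w, 4), (11, z, 39), (15, c, 12), (20, v, 30), (35, q, 40), (35, z, 10), (36, d, 21), (38, m, 17), (38, y, 18), (9, x, 6)}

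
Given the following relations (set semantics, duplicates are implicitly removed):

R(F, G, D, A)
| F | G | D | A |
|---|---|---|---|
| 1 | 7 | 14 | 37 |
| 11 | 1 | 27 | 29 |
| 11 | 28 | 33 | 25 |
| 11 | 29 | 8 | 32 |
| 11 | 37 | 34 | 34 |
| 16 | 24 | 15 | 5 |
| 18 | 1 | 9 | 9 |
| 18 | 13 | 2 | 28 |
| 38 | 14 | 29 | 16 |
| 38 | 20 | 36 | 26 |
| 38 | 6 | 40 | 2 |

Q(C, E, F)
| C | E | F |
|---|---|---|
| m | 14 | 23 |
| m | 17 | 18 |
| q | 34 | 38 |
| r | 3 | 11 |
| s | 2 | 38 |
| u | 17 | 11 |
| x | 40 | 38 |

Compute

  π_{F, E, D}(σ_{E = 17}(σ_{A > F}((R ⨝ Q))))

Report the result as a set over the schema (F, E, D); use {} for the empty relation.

R ⋈ Q (natural join on F): {(11, 1, 27, 29, r, 3), (11, 1, 27, 29, u, 17), (11, 28, 33, 25, r, 3), (11, 28, 33, 25, u, 17), (11, 29, 8, 32, r, 3), (11, 29, 8, 32, u, 17), (11, 37, 34, 34, r, 3), (11, 37, 34, 34, u, 17), (18, 1, 9, 9, m, 17), (18, 13, 2, 28, m, 17), (38, 14, 29, 16, q, 34), (38, 14, 29, 16, s, 2), (38, 14, 29, 16, x, 40), (38, 20, 36, 26, q, 34), (38, 20, 36, 26, s, 2), (38, 20, 36, 26, x, 40), (38, 6, 40, 2, q, 34), (38, 6, 40, 2, s, 2), (38, 6, 40, 2, x, 40)}
Apply σ_{A > F}; surviving tuples: {(11, 1, 27, 29, r, 3), (11, 1, 27, 29, u, 17), (11, 28, 33, 25, r, 3), (11, 28, 33, 25, u, 17), (11, 29, 8, 32, r, 3), (11, 29, 8, 32, u, 17), (11, 37, 34, 34, r, 3), (11, 37, 34, 34, u, 17), (18, 13, 2, 28, m, 17)}
Apply σ_{E = 17}; surviving tuples: {(11, 1, 27, 29, u, 17), (11, 28, 33, 25, u, 17), (11, 29, 8, 32, u, 17), (11, 37, 34, 34, u, 17), (18, 13, 2, 28, m, 17)}
Projecting to F, E, D: {(11, 17, 27), (11, 17, 33), (11, 17, 34), (11, 17, 8), (18, 17, 2)}

{(11, 17, 27), (11, 17, 33), (11, 17, 34), (11, 17, 8), (18, 17, 2)}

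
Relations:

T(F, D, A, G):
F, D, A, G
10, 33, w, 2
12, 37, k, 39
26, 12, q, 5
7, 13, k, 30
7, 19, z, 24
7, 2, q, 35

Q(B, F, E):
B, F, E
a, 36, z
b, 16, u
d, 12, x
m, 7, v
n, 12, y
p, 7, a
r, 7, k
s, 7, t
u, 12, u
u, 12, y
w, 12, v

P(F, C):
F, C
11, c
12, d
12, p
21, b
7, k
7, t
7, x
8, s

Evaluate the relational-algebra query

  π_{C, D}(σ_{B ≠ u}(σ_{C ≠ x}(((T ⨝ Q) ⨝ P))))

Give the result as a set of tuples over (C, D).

{(d, 37), (k, 13), (k, 19), (k, 2), (p, 37), (t, 13), (t, 19), (t, 2)}

T ⋈ Q (natural join on F): {(12, 37, k, 39, d, x), (12, 37, k, 39, n, y), (12, 37, k, 39, u, u), (12, 37, k, 39, u, y), (12, 37, k, 39, w, v), (7, 13, k, 30, m, v), (7, 13, k, 30, p, a), (7, 13, k, 30, r, k), (7, 13, k, 30, s, t), (7, 19, z, 24, m, v), (7, 19, z, 24, p, a), (7, 19, z, 24, r, k), (7, 19, z, 24, s, t), (7, 2, q, 35, m, v), (7, 2, q, 35, p, a), (7, 2, q, 35, r, k), (7, 2, q, 35, s, t)}
(T ⨝ Q) ⋈ P (natural join on F): {(12, 37, k, 39, d, x, d), (12, 37, k, 39, d, x, p), (12, 37, k, 39, n, y, d), (12, 37, k, 39, n, y, p), (12, 37, k, 39, u, u, d), (12, 37, k, 39, u, u, p), (12, 37, k, 39, u, y, d), (12, 37, k, 39, u, y, p), (12, 37, k, 39, w, v, d), (12, 37, k, 39, w, v, p), (7, 13, k, 30, m, v, k), (7, 13, k, 30, m, v, t), (7, 13, k, 30, m, v, x), (7, 13, k, 30, p, a, k), (7, 13, k, 30, p, a, t), (7, 13, k, 30, p, a, x), (7, 13, k, 30, r, k, k), (7, 13, k, 30, r, k, t), (7, 13, k, 30, r, k, x), (7, 13, k, 30, s, t, k), (7, 13, k, 30, s, t, t), (7, 13, k, 30, s, t, x), (7, 19, z, 24, m, v, k), (7, 19, z, 24, m, v, t), (7, 19, z, 24, m, v, x), (7, 19, z, 24, p, a, k), (7, 19, z, 24, p, a, t), (7, 19, z, 24, p, a, x), (7, 19, z, 24, r, k, k), (7, 19, z, 24, r, k, t), (7, 19, z, 24, r, k, x), (7, 19, z, 24, s, t, k), (7, 19, z, 24, s, t, t), (7, 19, z, 24, s, t, x), (7, 2, q, 35, m, v, k), (7, 2, q, 35, m, v, t), (7, 2, q, 35, m, v, x), (7, 2, q, 35, p, a, k), (7, 2, q, 35, p, a, t), (7, 2, q, 35, p, a, x), (7, 2, q, 35, r, k, k), (7, 2, q, 35, r, k, t), (7, 2, q, 35, r, k, x), (7, 2, q, 35, s, t, k), (7, 2, q, 35, s, t, t), (7, 2, q, 35, s, t, x)}
σ[C ≠ x]: keep tuples satisfying C ≠ x → {(12, 37, k, 39, d, x, d), (12, 37, k, 39, d, x, p), (12, 37, k, 39, n, y, d), (12, 37, k, 39, n, y, p), (12, 37, k, 39, u, u, d), (12, 37, k, 39, u, u, p), (12, 37, k, 39, u, y, d), (12, 37, k, 39, u, y, p), (12, 37, k, 39, w, v, d), (12, 37, k, 39, w, v, p), (7, 13, k, 30, m, v, k), (7, 13, k, 30, m, v, t), (7, 13, k, 30, p, a, k), (7, 13, k, 30, p, a, t), (7, 13, k, 30, r, k, k), (7, 13, k, 30, r, k, t), (7, 13, k, 30, s, t, k), (7, 13, k, 30, s, t, t), (7, 19, z, 24, m, v, k), (7, 19, z, 24, m, v, t), (7, 19, z, 24, p, a, k), (7, 19, z, 24, p, a, t), (7, 19, z, 24, r, k, k), (7, 19, z, 24, r, k, t), (7, 19, z, 24, s, t, k), (7, 19, z, 24, s, t, t), (7, 2, q, 35, m, v, k), (7, 2, q, 35, m, v, t), (7, 2, q, 35, p, a, k), (7, 2, q, 35, p, a, t), (7, 2, q, 35, r, k, k), (7, 2, q, 35, r, k, t), (7, 2, q, 35, s, t, k), (7, 2, q, 35, s, t, t)}
σ[B ≠ u]: keep tuples satisfying B ≠ u → {(12, 37, k, 39, d, x, d), (12, 37, k, 39, d, x, p), (12, 37, k, 39, n, y, d), (12, 37, k, 39, n, y, p), (12, 37, k, 39, w, v, d), (12, 37, k, 39, w, v, p), (7, 13, k, 30, m, v, k), (7, 13, k, 30, m, v, t), (7, 13, k, 30, p, a, k), (7, 13, k, 30, p, a, t), (7, 13, k, 30, r, k, k), (7, 13, k, 30, r, k, t), (7, 13, k, 30, s, t, k), (7, 13, k, 30, s, t, t), (7, 19, z, 24, m, v, k), (7, 19, z, 24, m, v, t), (7, 19, z, 24, p, a, k), (7, 19, z, 24, p, a, t), (7, 19, z, 24, r, k, k), (7, 19, z, 24, r, k, t), (7, 19, z, 24, s, t, k), (7, 19, z, 24, s, t, t), (7, 2, q, 35, m, v, k), (7, 2, q, 35, m, v, t), (7, 2, q, 35, p, a, k), (7, 2, q, 35, p, a, t), (7, 2, q, 35, r, k, k), (7, 2, q, 35, r, k, t), (7, 2, q, 35, s, t, k), (7, 2, q, 35, s, t, t)}
Keep only column(s) C, D (22 duplicate(s) eliminated): {(d, 37), (k, 13), (k, 19), (k, 2), (p, 37), (t, 13), (t, 19), (t, 2)}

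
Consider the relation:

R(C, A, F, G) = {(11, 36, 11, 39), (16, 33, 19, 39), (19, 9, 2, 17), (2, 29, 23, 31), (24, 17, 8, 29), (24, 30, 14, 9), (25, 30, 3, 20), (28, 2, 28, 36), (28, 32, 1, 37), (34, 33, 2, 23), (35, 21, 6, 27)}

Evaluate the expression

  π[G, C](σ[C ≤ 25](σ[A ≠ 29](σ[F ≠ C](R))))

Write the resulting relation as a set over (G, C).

{(17, 19), (20, 25), (29, 24), (39, 16), (9, 24)}

Selection F ≠ C: {(16, 33, 19, 39), (19, 9, 2, 17), (2, 29, 23, 31), (24, 17, 8, 29), (24, 30, 14, 9), (25, 30, 3, 20), (28, 32, 1, 37), (34, 33, 2, 23), (35, 21, 6, 27)}
Selection A ≠ 29: {(16, 33, 19, 39), (19, 9, 2, 17), (24, 17, 8, 29), (24, 30, 14, 9), (25, 30, 3, 20), (28, 32, 1, 37), (34, 33, 2, 23), (35, 21, 6, 27)}
Selection C ≤ 25: {(16, 33, 19, 39), (19, 9, 2, 17), (24, 17, 8, 29), (24, 30, 14, 9), (25, 30, 3, 20)}
Keep only column(s) G, C: {(17, 19), (20, 25), (29, 24), (39, 16), (9, 24)}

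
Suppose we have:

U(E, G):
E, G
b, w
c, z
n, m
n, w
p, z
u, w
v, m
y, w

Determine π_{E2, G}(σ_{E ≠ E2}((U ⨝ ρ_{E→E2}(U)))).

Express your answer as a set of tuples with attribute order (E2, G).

{(b, w), (c, z), (n, m), (n, w), (p, z), (u, w), (v, m), (y, w)}

ρ[E→E2]: schema becomes (E2, G); tuples unchanged.
U ⋈ ρ_{E→E2}(U) (natural join on G): {(b, w, b), (b, w, n), (b, w, u), (b, w, y), (c, z, c), (c, z, p), (n, m, n), (n, m, v), (n, w, b), (n, w, n), (n, w, u), (n, w, y), (p, z, c), (p, z, p), (u, w, b), (u, w, n), (u, w, u), (u, w, y), (v, m, n), (v, m, v), (y, w, b), (y, w, n), (y, w, u), (y, w, y)}
σ[E ≠ E2]: keep tuples satisfying E ≠ E2 → {(b, w, n), (b, w, u), (b, w, y), (c, z, p), (n, m, v), (n, w, b), (n, w, u), (n, w, y), (p, z, c), (u, w, b), (u, w, n), (u, w, y), (v, m, n), (y, w, b), (y, w, n), (y, w, u)}
π_{E2, G} gives {(b, w), (c, z), (n, m), (n, w), (p, z), (u, w), (v, m), (y, w)} (8 duplicate(s) eliminated).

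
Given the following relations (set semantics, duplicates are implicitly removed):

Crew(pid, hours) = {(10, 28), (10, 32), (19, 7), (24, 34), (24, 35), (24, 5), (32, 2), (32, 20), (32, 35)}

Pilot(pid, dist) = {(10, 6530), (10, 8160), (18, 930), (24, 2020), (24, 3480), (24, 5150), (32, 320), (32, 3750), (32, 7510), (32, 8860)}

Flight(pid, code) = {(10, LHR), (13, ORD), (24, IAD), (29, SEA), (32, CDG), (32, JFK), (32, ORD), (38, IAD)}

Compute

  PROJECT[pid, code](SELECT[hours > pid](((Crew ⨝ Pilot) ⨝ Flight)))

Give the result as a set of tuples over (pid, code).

{(10, LHR), (24, IAD), (32, CDG), (32, JFK), (32, ORD)}

Natural join on pid: {(10, 28, 6530), (10, 28, 8160), (10, 32, 6530), (10, 32, 8160), (24, 34, 2020), (24, 34, 3480), (24, 34, 5150), (24, 35, 2020), (24, 35, 3480), (24, 35, 5150), (24, 5, 2020), (24, 5, 3480), (24, 5, 5150), (32, 2, 320), (32, 2, 3750), (32, 2, 7510), (32, 2, 8860), (32, 20, 320), (32, 20, 3750), (32, 20, 7510), (32, 20, 8860), (32, 35, 320), (32, 35, 3750), (32, 35, 7510), (32, 35, 8860)}
Natural join on pid: {(10, 28, 6530, LHR), (10, 28, 8160, LHR), (10, 32, 6530, LHR), (10, 32, 8160, LHR), (24, 34, 2020, IAD), (24, 34, 3480, IAD), (24, 34, 5150, IAD), (24, 35, 2020, IAD), (24, 35, 3480, IAD), (24, 35, 5150, IAD), (24, 5, 2020, IAD), (24, 5, 3480, IAD), (24, 5, 5150, IAD), (32, 2, 320, CDG), (32, 2, 320, JFK), (32, 2, 320, ORD), (32, 2, 3750, CDG), (32, 2, 3750, JFK), (32, 2, 3750, ORD), (32, 2, 7510, CDG), (32, 2, 7510, JFK), (32, 2, 7510, ORD), (32, 2, 8860, CDG), (32, 2, 8860, JFK), (32, 2, 8860, ORD), (32, 20, 320, CDG), (32, 20, 320, JFK), (32, 20, 320, ORD), (32, 20, 3750, CDG), (32, 20, 3750, JFK), (32, 20, 3750, ORD), (32, 20, 7510, CDG), (32, 20, 7510, JFK), (32, 20, 7510, ORD), (32, 20, 8860, CDG), (32, 20, 8860, JFK), (32, 20, 8860, ORD), (32, 35, 320, CDG), (32, 35, 320, JFK), (32, 35, 320, ORD), (32, 35, 3750, CDG), (32, 35, 3750, JFK), (32, 35, 3750, ORD), (32, 35, 7510, CDG), (32, 35, 7510, JFK), (32, 35, 7510, ORD), (32, 35, 8860, CDG), (32, 35, 8860, JFK), (32, 35, 8860, ORD)}
Selection hours > pid: {(10, 28, 6530, LHR), (10, 28, 8160, LHR), (10, 32, 6530, LHR), (10, 32, 8160, LHR), (24, 34, 2020, IAD), (24, 34, 3480, IAD), (24, 34, 5150, IAD), (24, 35, 2020, IAD), (24, 35, 3480, IAD), (24, 35, 5150, IAD), (32, 35, 320, CDG), (32, 35, 320, JFK), (32, 35, 320, ORD), (32, 35, 3750, CDG), (32, 35, 3750, JFK), (32, 35, 3750, ORD), (32, 35, 7510, CDG), (32, 35, 7510, JFK), (32, 35, 7510, ORD), (32, 35, 8860, CDG), (32, 35, 8860, JFK), (32, 35, 8860, ORD)}
Projecting to pid, code (17 duplicate(s) eliminated): {(10, LHR), (24, IAD), (32, CDG), (32, JFK), (32, ORD)}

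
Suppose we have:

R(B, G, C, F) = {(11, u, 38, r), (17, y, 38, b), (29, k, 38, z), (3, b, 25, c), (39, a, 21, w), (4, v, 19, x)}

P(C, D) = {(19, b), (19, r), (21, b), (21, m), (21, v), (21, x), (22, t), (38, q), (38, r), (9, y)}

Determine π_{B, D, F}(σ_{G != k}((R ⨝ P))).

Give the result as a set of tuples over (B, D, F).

{(11, q, r), (11, r, r), (17, q, b), (17, r, b), (39, b, w), (39, m, w), (39, v, w), (39, x, w), (4, b, x), (4, r, x)}

Joining R and P on C yields {(11, u, 38, r, q), (11, u, 38, r, r), (17, y, 38, b, q), (17, y, 38, b, r), (29, k, 38, z, q), (29, k, 38, z, r), (39, a, 21, w, b), (39, a, 21, w, m), (39, a, 21, w, v), (39, a, 21, w, x), (4, v, 19, x, b), (4, v, 19, x, r)}.
σ[G != k]: keep tuples satisfying G != k → {(11, u, 38, r, q), (11, u, 38, r, r), (17, y, 38, b, q), (17, y, 38, b, r), (39, a, 21, w, b), (39, a, 21, w, m), (39, a, 21, w, v), (39, a, 21, w, x), (4, v, 19, x, b), (4, v, 19, x, r)}
Projecting to B, D, F: {(11, q, r), (11, r, r), (17, q, b), (17, r, b), (39, b, w), (39, m, w), (39, v, w), (39, x, w), (4, b, x), (4, r, x)}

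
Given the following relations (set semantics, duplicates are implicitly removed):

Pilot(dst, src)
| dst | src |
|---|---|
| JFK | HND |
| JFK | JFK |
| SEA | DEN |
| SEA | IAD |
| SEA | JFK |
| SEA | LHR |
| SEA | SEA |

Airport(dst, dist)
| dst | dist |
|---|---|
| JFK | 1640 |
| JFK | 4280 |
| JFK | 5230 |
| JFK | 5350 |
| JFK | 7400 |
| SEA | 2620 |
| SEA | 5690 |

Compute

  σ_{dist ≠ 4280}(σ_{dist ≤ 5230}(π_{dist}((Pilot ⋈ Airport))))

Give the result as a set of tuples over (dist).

Joining Pilot and Airport on dst yields {(JFK, HND, 1640), (JFK, HND, 4280), (JFK, HND, 5230), (JFK, HND, 5350), (JFK, HND, 7400), (JFK, JFK, 1640), (JFK, JFK, 4280), (JFK, JFK, 5230), (JFK, JFK, 5350), (JFK, JFK, 7400), (SEA, DEN, 2620), (SEA, DEN, 5690), (SEA, IAD, 2620), (SEA, IAD, 5690), (SEA, JFK, 2620), (SEA, JFK, 5690), (SEA, LHR, 2620), (SEA, LHR, 5690), (SEA, SEA, 2620), (SEA, SEA, 5690)}.
Projecting to dist (13 duplicate(s) eliminated): {1640, 2620, 4280, 5230, 5350, 5690, 7400}
Filtering on dist ≤ 5230 leaves {1640, 2620, 4280, 5230}.
Filtering on dist ≠ 4280 leaves {1640, 2620, 5230}.

{1640, 2620, 5230}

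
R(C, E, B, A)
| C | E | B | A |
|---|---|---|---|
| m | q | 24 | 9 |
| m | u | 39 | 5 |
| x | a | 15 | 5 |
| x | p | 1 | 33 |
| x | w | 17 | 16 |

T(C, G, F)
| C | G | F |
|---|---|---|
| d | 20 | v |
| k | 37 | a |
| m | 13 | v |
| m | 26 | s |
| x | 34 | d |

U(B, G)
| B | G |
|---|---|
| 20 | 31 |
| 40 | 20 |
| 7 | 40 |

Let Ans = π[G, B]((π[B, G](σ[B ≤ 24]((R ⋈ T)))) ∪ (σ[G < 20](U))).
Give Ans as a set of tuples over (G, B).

Joining R and T on C yields {(m, q, 24, 9, 13, v), (m, q, 24, 9, 26, s), (m, u, 39, 5, 13, v), (m, u, 39, 5, 26, s), (x, a, 15, 5, 34, d), (x, p, 1, 33, 34, d), (x, w, 17, 16, 34, d)}.
σ[B ≤ 24]: keep tuples satisfying B ≤ 24 → {(m, q, 24, 9, 13, v), (m, q, 24, 9, 26, s), (x, a, 15, 5, 34, d), (x, p, 1, 33, 34, d), (x, w, 17, 16, 34, d)}
Keep only column(s) B, G: {(1, 34), (15, 34), (17, 34), (24, 13), (24, 26)}
σ[G < 20]: keep tuples satisfying G < 20 → {}
Set union of the two operands is {(1, 34), (15, 34), (17, 34), (24, 13), (24, 26)}.
Keep only column(s) G, B: {(13, 24), (26, 24), (34, 1), (34, 15), (34, 17)}

{(13, 24), (26, 24), (34, 1), (34, 15), (34, 17)}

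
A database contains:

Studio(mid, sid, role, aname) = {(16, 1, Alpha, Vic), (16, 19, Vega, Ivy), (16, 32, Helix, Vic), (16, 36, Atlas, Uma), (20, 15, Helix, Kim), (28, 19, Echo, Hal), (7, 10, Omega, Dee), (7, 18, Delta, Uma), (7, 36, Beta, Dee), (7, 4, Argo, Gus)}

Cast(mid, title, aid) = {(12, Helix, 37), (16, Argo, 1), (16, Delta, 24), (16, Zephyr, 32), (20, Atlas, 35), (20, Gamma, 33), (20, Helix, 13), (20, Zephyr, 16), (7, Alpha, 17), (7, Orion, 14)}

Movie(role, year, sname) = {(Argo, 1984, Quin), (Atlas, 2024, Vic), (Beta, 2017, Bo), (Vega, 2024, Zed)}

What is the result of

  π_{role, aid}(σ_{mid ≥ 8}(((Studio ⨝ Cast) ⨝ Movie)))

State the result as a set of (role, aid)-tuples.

{(Atlas, 1), (Atlas, 24), (Atlas, 32), (Vega, 1), (Vega, 24), (Vega, 32)}

Natural join on mid: {(16, 1, Alpha, Vic, Argo, 1), (16, 1, Alpha, Vic, Delta, 24), (16, 1, Alpha, Vic, Zephyr, 32), (16, 19, Vega, Ivy, Argo, 1), (16, 19, Vega, Ivy, Delta, 24), (16, 19, Vega, Ivy, Zephyr, 32), (16, 32, Helix, Vic, Argo, 1), (16, 32, Helix, Vic, Delta, 24), (16, 32, Helix, Vic, Zephyr, 32), (16, 36, Atlas, Uma, Argo, 1), (16, 36, Atlas, Uma, Delta, 24), (16, 36, Atlas, Uma, Zephyr, 32), (20, 15, Helix, Kim, Atlas, 35), (20, 15, Helix, Kim, Gamma, 33), (20, 15, Helix, Kim, Helix, 13), (20, 15, Helix, Kim, Zephyr, 16), (7, 10, Omega, Dee, Alpha, 17), (7, 10, Omega, Dee, Orion, 14), (7, 18, Delta, Uma, Alpha, 17), (7, 18, Delta, Uma, Orion, 14), (7, 36, Beta, Dee, Alpha, 17), (7, 36, Beta, Dee, Orion, 14), (7, 4, Argo, Gus, Alpha, 17), (7, 4, Argo, Gus, Orion, 14)}
Natural join on role: {(16, 19, Vega, Ivy, Argo, 1, 2024, Zed), (16, 19, Vega, Ivy, Delta, 24, 2024, Zed), (16, 19, Vega, Ivy, Zephyr, 32, 2024, Zed), (16, 36, Atlas, Uma, Argo, 1, 2024, Vic), (16, 36, Atlas, Uma, Delta, 24, 2024, Vic), (16, 36, Atlas, Uma, Zephyr, 32, 2024, Vic), (7, 36, Beta, Dee, Alpha, 17, 2017, Bo), (7, 36, Beta, Dee, Orion, 14, 2017, Bo), (7, 4, Argo, Gus, Alpha, 17, 1984, Quin), (7, 4, Argo, Gus, Orion, 14, 1984, Quin)}
σ[mid ≥ 8]: keep tuples satisfying mid ≥ 8 → {(16, 19, Vega, Ivy, Argo, 1, 2024, Zed), (16, 19, Vega, Ivy, Delta, 24, 2024, Zed), (16, 19, Vega, Ivy, Zephyr, 32, 2024, Zed), (16, 36, Atlas, Uma, Argo, 1, 2024, Vic), (16, 36, Atlas, Uma, Delta, 24, 2024, Vic), (16, 36, Atlas, Uma, Zephyr, 32, 2024, Vic)}
π[role, aid]: project onto (role, aid) → {(Atlas, 1), (Atlas, 24), (Atlas, 32), (Vega, 1), (Vega, 24), (Vega, 32)}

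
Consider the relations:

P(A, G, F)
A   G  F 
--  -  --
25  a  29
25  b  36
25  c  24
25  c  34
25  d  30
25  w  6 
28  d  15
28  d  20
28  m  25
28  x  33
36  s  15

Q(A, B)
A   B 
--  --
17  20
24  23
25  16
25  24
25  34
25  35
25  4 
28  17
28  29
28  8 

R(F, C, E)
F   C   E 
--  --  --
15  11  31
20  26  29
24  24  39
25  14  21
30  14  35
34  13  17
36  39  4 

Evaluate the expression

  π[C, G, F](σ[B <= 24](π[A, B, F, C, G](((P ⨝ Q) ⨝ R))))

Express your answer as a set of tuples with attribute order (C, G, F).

Natural join on A: {(25, a, 29, 16), (25, a, 29, 24), (25, a, 29, 34), (25, a, 29, 35), (25, a, 29, 4), (25, b, 36, 16), (25, b, 36, 24), (25, b, 36, 34), (25, b, 36, 35), (25, b, 36, 4), (25, c, 24, 16), (25, c, 24, 24), (25, c, 24, 34), (25, c, 24, 35), (25, c, 24, 4), (25, c, 34, 16), (25, c, 34, 24), (25, c, 34, 34), (25, c, 34, 35), (25, c, 34, 4), (25, d, 30, 16), (25, d, 30, 24), (25, d, 30, 34), (25, d, 30, 35), (25, d, 30, 4), (25, w, 6, 16), (25, w, 6, 24), (25, w, 6, 34), (25, w, 6, 35), (25, w, 6, 4), (28, d, 15, 17), (28, d, 15, 29), (28, d, 15, 8), (28, d, 20, 17), (28, d, 20, 29), (28, d, 20, 8), (28, m, 25, 17), (28, m, 25, 29), (28, m, 25, 8), (28, x, 33, 17), (28, x, 33, 29), (28, x, 33, 8)}
Natural join on F: {(25, b, 36, 16, 39, 4), (25, b, 36, 24, 39, 4), (25, b, 36, 34, 39, 4), (25, b, 36, 35, 39, 4), (25, b, 36, 4, 39, 4), (25, c, 24, 16, 24, 39), (25, c, 24, 24, 24, 39), (25, c, 24, 34, 24, 39), (25, c, 24, 35, 24, 39), (25, c, 24, 4, 24, 39), (25, c, 34, 16, 13, 17), (25, c, 34, 24, 13, 17), (25, c, 34, 34, 13, 17), (25, c, 34, 35, 13, 17), (25, c, 34, 4, 13, 17), (25, d, 30, 16, 14, 35), (25, d, 30, 24, 14, 35), (25, d, 30, 34, 14, 35), (25, d, 30, 35, 14, 35), (25, d, 30, 4, 14, 35), (28, d, 15, 17, 11, 31), (28, d, 15, 29, 11, 31), (28, d, 15, 8, 11, 31), (28, d, 20, 17, 26, 29), (28, d, 20, 29, 26, 29), (28, d, 20, 8, 26, 29), (28, m, 25, 17, 14, 21), (28, m, 25, 29, 14, 21), (28, m, 25, 8, 14, 21)}
π[A, B, F, C, G]: project onto (A, B, F, C, G) → {(25, 16, 24, 24, c), (25, 16, 30, 14, d), (25, 16, 34, 13, c), (25, 16, 36, 39, b), (25, 24, 24, 24, c), (25, 24, 30, 14, d), (25, 24, 34, 13, c), (25, 24, 36, 39, b), (25, 34, 24, 24, c), (25, 34, 30, 14, d), (25, 34, 34, 13, c), (25, 34, 36, 39, b), (25, 35, 24, 24, c), (25, 35, 30, 14, d), (25, 35, 34, 13, c), (25, 35, 36, 39, b), (25, 4, 24, 24, c), (25, 4, 30, 14, d), (25, 4, 34, 13, c), (25, 4, 36, 39, b), (28, 17, 15, 11, d), (28, 17, 20, 26, d), (28, 17, 25, 14, m), (28, 29, 15, 11, d), (28, 29, 20, 26, d), (28, 29, 25, 14, m), (28, 8, 15, 11, d), (28, 8, 20, 26, d), (28, 8, 25, 14, m)}
Apply σ_{B <= 24}; surviving tuples: {(25, 16, 24, 24, c), (25, 16, 30, 14, d), (25, 16, 34, 13, c), (25, 16, 36, 39, b), (25, 24, 24, 24, c), (25, 24, 30, 14, d), (25, 24, 34, 13, c), (25, 24, 36, 39, b), (25, 4, 24, 24, c), (25, 4, 30, 14, d), (25, 4, 34, 13, c), (25, 4, 36, 39, b), (28, 17, 15, 11, d), (28, 17, 20, 26, d), (28, 17, 25, 14, m), (28, 8, 15, 11, d), (28, 8, 20, 26, d), (28, 8, 25, 14, m)}
π[C, G, F]: project onto (C, G, F) (11 duplicate(s) eliminated) → {(11, d, 15), (13, c, 34), (14, d, 30), (14, m, 25), (24, c, 24), (26, d, 20), (39, b, 36)}

{(11, d, 15), (13, c, 34), (14, d, 30), (14, m, 25), (24, c, 24), (26, d, 20), (39, b, 36)}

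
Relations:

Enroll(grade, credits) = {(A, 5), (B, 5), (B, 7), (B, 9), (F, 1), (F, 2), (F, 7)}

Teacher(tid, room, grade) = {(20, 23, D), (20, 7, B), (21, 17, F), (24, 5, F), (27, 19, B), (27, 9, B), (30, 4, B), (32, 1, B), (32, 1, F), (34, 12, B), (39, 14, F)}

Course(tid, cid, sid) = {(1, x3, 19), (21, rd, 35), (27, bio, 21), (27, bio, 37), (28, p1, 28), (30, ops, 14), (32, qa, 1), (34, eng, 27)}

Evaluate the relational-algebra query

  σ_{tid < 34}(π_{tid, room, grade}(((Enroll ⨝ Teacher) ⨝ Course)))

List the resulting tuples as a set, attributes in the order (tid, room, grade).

Enroll ⋈ Teacher (natural join on grade): {(B, 5, 20, 7), (B, 5, 27, 19), (B, 5, 27, 9), (B, 5, 30, 4), (B, 5, 32, 1), (B, 5, 34, 12), (B, 7, 20, 7), (B, 7, 27, 19), (B, 7, 27, 9), (B, 7, 30, 4), (B, 7, 32, 1), (B, 7, 34, 12), (B, 9, 20, 7), (B, 9, 27, 19), (B, 9, 27, 9), (B, 9, 30, 4), (B, 9, 32, 1), (B, 9, 34, 12), (F, 1, 21, 17), (F, 1, 24, 5), (F, 1, 32, 1), (F, 1, 39, 14), (F, 2, 21, 17), (F, 2, 24, 5), (F, 2, 32, 1), (F, 2, 39, 14), (F, 7, 21, 17), (F, 7, 24, 5), (F, 7, 32, 1), (F, 7, 39, 14)}
(Enroll ⨝ Teacher) ⋈ Course (natural join on tid): {(B, 5, 27, 19, bio, 21), (B, 5, 27, 19, bio, 37), (B, 5, 27, 9, bio, 21), (B, 5, 27, 9, bio, 37), (B, 5, 30, 4, ops, 14), (B, 5, 32, 1, qa, 1), (B, 5, 34, 12, eng, 27), (B, 7, 27, 19, bio, 21), (B, 7, 27, 19, bio, 37), (B, 7, 27, 9, bio, 21), (B, 7, 27, 9, bio, 37), (B, 7, 30, 4, ops, 14), (B, 7, 32, 1, qa, 1), (B, 7, 34, 12, eng, 27), (B, 9, 27, 19, bio, 21), (B, 9, 27, 19, bio, 37), (B, 9, 27, 9, bio, 21), (B, 9, 27, 9, bio, 37), (B, 9, 30, 4, ops, 14), (B, 9, 32, 1, qa, 1), (B, 9, 34, 12, eng, 27), (F, 1, 21, 17, rd, 35), (F, 1, 32, 1, qa, 1), (F, 2, 21, 17, rd, 35), (F, 2, 32, 1, qa, 1), (F, 7, 21, 17, rd, 35), (F, 7, 32, 1, qa, 1)}
π_{tid, room, grade} gives {(21, 17, F), (27, 19, B), (27, 9, B), (30, 4, B), (32, 1, B), (32, 1, F), (34, 12, B)} (20 duplicate(s) eliminated).
Filtering on tid < 34 leaves {(21, 17, F), (27, 19, B), (27, 9, B), (30, 4, B), (32, 1, B), (32, 1, F)}.

{(21, 17, F), (27, 19, B), (27, 9, B), (30, 4, B), (32, 1, B), (32, 1, F)}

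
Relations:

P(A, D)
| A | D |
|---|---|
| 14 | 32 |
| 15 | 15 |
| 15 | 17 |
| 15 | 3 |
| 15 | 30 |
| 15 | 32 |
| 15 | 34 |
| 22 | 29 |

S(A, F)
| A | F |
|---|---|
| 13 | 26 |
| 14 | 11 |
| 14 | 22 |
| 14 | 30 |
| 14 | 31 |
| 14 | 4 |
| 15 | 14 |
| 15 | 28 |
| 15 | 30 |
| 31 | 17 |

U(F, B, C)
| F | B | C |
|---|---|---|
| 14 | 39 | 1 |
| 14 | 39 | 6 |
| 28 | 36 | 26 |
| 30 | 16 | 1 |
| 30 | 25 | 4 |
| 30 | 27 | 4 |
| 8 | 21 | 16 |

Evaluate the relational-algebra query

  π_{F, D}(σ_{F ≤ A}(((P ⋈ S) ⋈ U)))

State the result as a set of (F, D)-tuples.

P ⋈ S (natural join on A): {(14, 32, 11), (14, 32, 22), (14, 32, 30), (14, 32, 31), (14, 32, 4), (15, 15, 14), (15, 15, 28), (15, 15, 30), (15, 17, 14), (15, 17, 28), (15, 17, 30), (15, 3, 14), (15, 3, 28), (15, 3, 30), (15, 30, 14), (15, 30, 28), (15, 30, 30), (15, 32, 14), (15, 32, 28), (15, 32, 30), (15, 34, 14), (15, 34, 28), (15, 34, 30)}
(P ⋈ S) ⋈ U (natural join on F): {(14, 32, 30, 16, 1), (14, 32, 30, 25, 4), (14, 32, 30, 27, 4), (15, 15, 14, 39, 1), (15, 15, 14, 39, 6), (15, 15, 28, 36, 26), (15, 15, 30, 16, 1), (15, 15, 30, 25, 4), (15, 15, 30, 27, 4), (15, 17, 14, 39, 1), (15, 17, 14, 39, 6), (15, 17, 28, 36, 26), (15, 17, 30, 16, 1), (15, 17, 30, 25, 4), (15, 17, 30, 27, 4), (15, 3, 14, 39, 1), (15, 3, 14, 39, 6), (15, 3, 28, 36, 26), (15, 3, 30, 16, 1), (15, 3, 30, 25, 4), (15, 3, 30, 27, 4), (15, 30, 14, 39, 1), (15, 30, 14, 39, 6), (15, 30, 28, 36, 26), (15, 30, 30, 16, 1), (15, 30, 30, 25, 4), (15, 30, 30, 27, 4), (15, 32, 14, 39, 1), (15, 32, 14, 39, 6), (15, 32, 28, 36, 26), (15, 32, 30, 16, 1), (15, 32, 30, 25, 4), (15, 32, 30, 27, 4), (15, 34, 14, 39, 1), (15, 34, 14, 39, 6), (15, 34, 28, 36, 26), (15, 34, 30, 16, 1), (15, 34, 30, 25, 4), (15, 34, 30, 27, 4)}
Selection F ≤ A: {(15, 15, 14, 39, 1), (15, 15, 14, 39, 6), (15, 17, 14, 39, 1), (15, 17, 14, 39, 6), (15, 3, 14, 39, 1), (15, 3, 14, 39, 6), (15, 30, 14, 39, 1), (15, 30, 14, 39, 6), (15, 32, 14, 39, 1), (15, 32, 14, 39, 6), (15, 34, 14, 39, 1), (15, 34, 14, 39, 6)}
Keep only column(s) F, D (6 duplicate(s) eliminated): {(14, 15), (14, 17), (14, 3), (14, 30), (14, 32), (14, 34)}

{(14, 15), (14, 17), (14, 3), (14, 30), (14, 32), (14, 34)}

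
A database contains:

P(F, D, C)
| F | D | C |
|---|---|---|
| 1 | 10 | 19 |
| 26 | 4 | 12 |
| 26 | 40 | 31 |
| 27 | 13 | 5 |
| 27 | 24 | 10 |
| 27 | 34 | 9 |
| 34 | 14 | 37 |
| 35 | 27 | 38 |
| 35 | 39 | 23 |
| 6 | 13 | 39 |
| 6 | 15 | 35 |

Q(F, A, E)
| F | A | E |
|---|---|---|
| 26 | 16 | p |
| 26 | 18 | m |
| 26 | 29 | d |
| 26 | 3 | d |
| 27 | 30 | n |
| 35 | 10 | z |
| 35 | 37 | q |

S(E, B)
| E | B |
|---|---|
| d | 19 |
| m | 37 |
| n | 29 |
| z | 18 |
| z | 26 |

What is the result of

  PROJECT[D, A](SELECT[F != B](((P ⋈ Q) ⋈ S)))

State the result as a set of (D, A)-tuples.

Joining P and Q on F yields {(26, 4, 12, 16, p), (26, 4, 12, 18, m), (26, 4, 12, 29, d), (26, 4, 12, 3, d), (26, 40, 31, 16, p), (26, 40, 31, 18, m), (26, 40, 31, 29, d), (26, 40, 31, 3, d), (27, 13, 5, 30, n), (27, 24, 10, 30, n), (27, 34, 9, 30, n), (35, 27, 38, 10, z), (35, 27, 38, 37, q), (35, 39, 23, 10, z), (35, 39, 23, 37, q)}.
Joining (P ⋈ Q) and S on E yields {(26, 4, 12, 18, m, 37), (26, 4, 12, 29, d, 19), (26, 4, 12, 3, d, 19), (26, 40, 31, 18, m, 37), (26, 40, 31, 29, d, 19), (26, 40, 31, 3, d, 19), (27, 13, 5, 30, n, 29), (27, 24, 10, 30, n, 29), (27, 34, 9, 30, n, 29), (35, 27, 38, 10, z, 18), (35, 27, 38, 10, z, 26), (35, 39, 23, 10, z, 18), (35, 39, 23, 10, z, 26)}.
Filtering on F != B leaves {(26, 4, 12, 18, m, 37), (26, 4, 12, 29, d, 19), (26, 4, 12, 3, d, 19), (26, 40, 31, 18, m, 37), (26, 40, 31, 29, d, 19), (26, 40, 31, 3, d, 19), (27, 13, 5, 30, n, 29), (27, 24, 10, 30, n, 29), (27, 34, 9, 30, n, 29), (35, 27, 38, 10, z, 18), (35, 27, 38, 10, z, 26), (35, 39, 23, 10, z, 18), (35, 39, 23, 10, z, 26)}.
π_{D, A} gives {(13, 30), (24, 30), (27, 10), (34, 30), (39, 10), (4, 18), (4, 29), (4, 3), (40, 18), (40, 29), (40, 3)} (2 duplicate(s) eliminated).

{(13, 30), (24, 30), (27, 10), (34, 30), (39, 10), (4, 18), (4, 29), (4, 3), (40, 18), (40, 29), (40, 3)}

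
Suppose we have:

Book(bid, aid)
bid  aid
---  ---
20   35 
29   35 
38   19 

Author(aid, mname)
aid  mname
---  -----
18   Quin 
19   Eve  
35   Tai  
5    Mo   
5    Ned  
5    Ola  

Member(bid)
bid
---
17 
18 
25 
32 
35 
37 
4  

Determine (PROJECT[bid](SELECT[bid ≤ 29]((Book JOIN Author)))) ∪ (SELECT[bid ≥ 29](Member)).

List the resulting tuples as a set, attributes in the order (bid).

Natural join on aid: {(20, 35, Tai), (29, 35, Tai), (38, 19, Eve)}
Filtering on bid ≤ 29 leaves {(20, 35, Tai), (29, 35, Tai)}.
π_{bid} gives {20, 29}.
Filtering on bid ≥ 29 leaves {32, 35, 37}.
Set union of the two operands is {20, 29, 32, 35, 37}.

{20, 29, 32, 35, 37}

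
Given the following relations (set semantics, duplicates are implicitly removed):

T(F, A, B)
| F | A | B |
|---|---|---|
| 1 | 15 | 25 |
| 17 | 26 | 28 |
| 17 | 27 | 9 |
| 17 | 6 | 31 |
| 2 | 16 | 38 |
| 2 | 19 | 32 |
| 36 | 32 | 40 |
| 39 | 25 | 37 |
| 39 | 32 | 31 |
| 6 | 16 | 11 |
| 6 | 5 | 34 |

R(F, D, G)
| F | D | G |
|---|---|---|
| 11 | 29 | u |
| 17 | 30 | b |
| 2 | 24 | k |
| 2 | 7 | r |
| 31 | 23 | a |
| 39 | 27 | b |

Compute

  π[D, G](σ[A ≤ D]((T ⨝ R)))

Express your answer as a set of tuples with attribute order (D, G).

Joining T and R on F yields {(17, 26, 28, 30, b), (17, 27, 9, 30, b), (17, 6, 31, 30, b), (2, 16, 38, 24, k), (2, 16, 38, 7, r), (2, 19, 32, 24, k), (2, 19, 32, 7, r), (39, 25, 37, 27, b), (39, 32, 31, 27, b)}.
σ[A ≤ D]: keep tuples satisfying A ≤ D → {(17, 26, 28, 30, b), (17, 27, 9, 30, b), (17, 6, 31, 30, b), (2, 16, 38, 24, k), (2, 19, 32, 24, k), (39, 25, 37, 27, b)}
π[D, G]: project onto (D, G) (3 duplicate(s) eliminated) → {(24, k), (27, b), (30, b)}

{(24, k), (27, b), (30, b)}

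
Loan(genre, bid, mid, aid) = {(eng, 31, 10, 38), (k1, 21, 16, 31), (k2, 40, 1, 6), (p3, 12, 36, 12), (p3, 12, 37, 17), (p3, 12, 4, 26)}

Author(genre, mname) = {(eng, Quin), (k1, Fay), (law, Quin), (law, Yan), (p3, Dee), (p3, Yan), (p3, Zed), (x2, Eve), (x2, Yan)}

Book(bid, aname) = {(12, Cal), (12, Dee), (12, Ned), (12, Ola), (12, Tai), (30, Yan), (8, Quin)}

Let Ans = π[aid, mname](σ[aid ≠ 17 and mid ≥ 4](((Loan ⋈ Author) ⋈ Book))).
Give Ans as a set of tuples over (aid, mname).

{(12, Dee), (12, Yan), (12, Zed), (26, Dee), (26, Yan), (26, Zed)}

Natural join on genre: {(eng, 31, 10, 38, Quin), (k1, 21, 16, 31, Fay), (p3, 12, 36, 12, Dee), (p3, 12, 36, 12, Yan), (p3, 12, 36, 12, Zed), (p3, 12, 37, 17, Dee), (p3, 12, 37, 17, Yan), (p3, 12, 37, 17, Zed), (p3, 12, 4, 26, Dee), (p3, 12, 4, 26, Yan), (p3, 12, 4, 26, Zed)}
Natural join on bid: {(p3, 12, 36, 12, Dee, Cal), (p3, 12, 36, 12, Dee, Dee), (p3, 12, 36, 12, Dee, Ned), (p3, 12, 36, 12, Dee, Ola), (p3, 12, 36, 12, Dee, Tai), (p3, 12, 36, 12, Yan, Cal), (p3, 12, 36, 12, Yan, Dee), (p3, 12, 36, 12, Yan, Ned), (p3, 12, 36, 12, Yan, Ola), (p3, 12, 36, 12, Yan, Tai), (p3, 12, 36, 12, Zed, Cal), (p3, 12, 36, 12, Zed, Dee), (p3, 12, 36, 12, Zed, Ned), (p3, 12, 36, 12, Zed, Ola), (p3, 12, 36, 12, Zed, Tai), (p3, 12, 37, 17, Dee, Cal), (p3, 12, 37, 17, Dee, Dee), (p3, 12, 37, 17, Dee, Ned), (p3, 12, 37, 17, Dee, Ola), (p3, 12, 37, 17, Dee, Tai), (p3, 12, 37, 17, Yan, Cal), (p3, 12, 37, 17, Yan, Dee), (p3, 12, 37, 17, Yan, Ned), (p3, 12, 37, 17, Yan, Ola), (p3, 12, 37, 17, Yan, Tai), (p3, 12, 37, 17, Zed, Cal), (p3, 12, 37, 17, Zed, Dee), (p3, 12, 37, 17, Zed, Ned), (p3, 12, 37, 17, Zed, Ola), (p3, 12, 37, 17, Zed, Tai), (p3, 12, 4, 26, Dee, Cal), (p3, 12, 4, 26, Dee, Dee), (p3, 12, 4, 26, Dee, Ned), (p3, 12, 4, 26, Dee, Ola), (p3, 12, 4, 26, Dee, Tai), (p3, 12, 4, 26, Yan, Cal), (p3, 12, 4, 26, Yan, Dee), (p3, 12, 4, 26, Yan, Ned), (p3, 12, 4, 26, Yan, Ola), (p3, 12, 4, 26, Yan, Tai), (p3, 12, 4, 26, Zed, Cal), (p3, 12, 4, 26, Zed, Dee), (p3, 12, 4, 26, Zed, Ned), (p3, 12, 4, 26, Zed, Ola), (p3, 12, 4, 26, Zed, Tai)}
σ[aid ≠ 17 and mid ≥ 4]: keep tuples satisfying aid ≠ 17 and mid ≥ 4 → {(p3, 12, 36, 12, Dee, Cal), (p3, 12, 36, 12, Dee, Dee), (p3, 12, 36, 12, Dee, Ned), (p3, 12, 36, 12, Dee, Ola), (p3, 12, 36, 12, Dee, Tai), (p3, 12, 36, 12, Yan, Cal), (p3, 12, 36, 12, Yan, Dee), (p3, 12, 36, 12, Yan, Ned), (p3, 12, 36, 12, Yan, Ola), (p3, 12, 36, 12, Yan, Tai), (p3, 12, 36, 12, Zed, Cal), (p3, 12, 36, 12, Zed, Dee), (p3, 12, 36, 12, Zed, Ned), (p3, 12, 36, 12, Zed, Ola), (p3, 12, 36, 12, Zed, Tai), (p3, 12, 4, 26, Dee, Cal), (p3, 12, 4, 26, Dee, Dee), (p3, 12, 4, 26, Dee, Ned), (p3, 12, 4, 26, Dee, Ola), (p3, 12, 4, 26, Dee, Tai), (p3, 12, 4, 26, Yan, Cal), (p3, 12, 4, 26, Yan, Dee), (p3, 12, 4, 26, Yan, Ned), (p3, 12, 4, 26, Yan, Ola), (p3, 12, 4, 26, Yan, Tai), (p3, 12, 4, 26, Zed, Cal), (p3, 12, 4, 26, Zed, Dee), (p3, 12, 4, 26, Zed, Ned), (p3, 12, 4, 26, Zed, Ola), (p3, 12, 4, 26, Zed, Tai)}
π[aid, mname]: project onto (aid, mname) (24 duplicate(s) eliminated) → {(12, Dee), (12, Yan), (12, Zed), (26, Dee), (26, Yan), (26, Zed)}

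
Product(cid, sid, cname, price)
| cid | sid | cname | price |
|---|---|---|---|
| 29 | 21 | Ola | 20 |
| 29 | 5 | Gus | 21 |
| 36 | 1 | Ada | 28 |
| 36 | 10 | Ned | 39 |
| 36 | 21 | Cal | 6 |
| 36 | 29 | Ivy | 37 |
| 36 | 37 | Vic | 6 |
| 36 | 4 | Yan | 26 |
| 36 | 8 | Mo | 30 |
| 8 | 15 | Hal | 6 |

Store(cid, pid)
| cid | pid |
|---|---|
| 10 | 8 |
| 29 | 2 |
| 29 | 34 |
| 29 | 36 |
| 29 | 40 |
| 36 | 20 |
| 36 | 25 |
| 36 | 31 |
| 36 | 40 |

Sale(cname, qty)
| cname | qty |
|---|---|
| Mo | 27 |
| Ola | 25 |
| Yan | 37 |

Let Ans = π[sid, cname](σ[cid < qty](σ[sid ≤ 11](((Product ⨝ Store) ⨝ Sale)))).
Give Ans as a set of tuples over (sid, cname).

Natural join on cid: {(29, 21, Ola, 20, 2), (29, 21, Ola, 20, 34), (29, 21, Ola, 20, 36), (29, 21, Ola, 20, 40), (29, 5, Gus, 21, 2), (29, 5, Gus, 21, 34), (29, 5, Gus, 21, 36), (29, 5, Gus, 21, 40), (36, 1, Ada, 28, 20), (36, 1, Ada, 28, 25), (36, 1, Ada, 28, 31), (36, 1, Ada, 28, 40), (36, 10, Ned, 39, 20), (36, 10, Ned, 39, 25), (36, 10, Ned, 39, 31), (36, 10, Ned, 39, 40), (36, 21, Cal, 6, 20), (36, 21, Cal, 6, 25), (36, 21, Cal, 6, 31), (36, 21, Cal, 6, 40), (36, 29, Ivy, 37, 20), (36, 29, Ivy, 37, 25), (36, 29, Ivy, 37, 31), (36, 29, Ivy, 37, 40), (36, 37, Vic, 6, 20), (36, 37, Vic, 6, 25), (36, 37, Vic, 6, 31), (36, 37, Vic, 6, 40), (36, 4, Yan, 26, 20), (36, 4, Yan, 26, 25), (36, 4, Yan, 26, 31), (36, 4, Yan, 26, 40), (36, 8, Mo, 30, 20), (36, 8, Mo, 30, 25), (36, 8, Mo, 30, 31), (36, 8, Mo, 30, 40)}
Natural join on cname: {(29, 21, Ola, 20, 2, 25), (29, 21, Ola, 20, 34, 25), (29, 21, Ola, 20, 36, 25), (29, 21, Ola, 20, 40, 25), (36, 4, Yan, 26, 20, 37), (36, 4, Yan, 26, 25, 37), (36, 4, Yan, 26, 31, 37), (36, 4, Yan, 26, 40, 37), (36, 8, Mo, 30, 20, 27), (36, 8, Mo, 30, 25, 27), (36, 8, Mo, 30, 31, 27), (36, 8, Mo, 30, 40, 27)}
Filtering on sid ≤ 11 leaves {(36, 4, Yan, 26, 20, 37), (36, 4, Yan, 26, 25, 37), (36, 4, Yan, 26, 31, 37), (36, 4, Yan, 26, 40, 37), (36, 8, Mo, 30, 20, 27), (36, 8, Mo, 30, 25, 27), (36, 8, Mo, 30, 31, 27), (36, 8, Mo, 30, 40, 27)}.
Filtering on cid < qty leaves {(36, 4, Yan, 26, 20, 37), (36, 4, Yan, 26, 25, 37), (36, 4, Yan, 26, 31, 37), (36, 4, Yan, 26, 40, 37)}.
Projecting to sid, cname (3 duplicate(s) eliminated): {(4, Yan)}

{(4, Yan)}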